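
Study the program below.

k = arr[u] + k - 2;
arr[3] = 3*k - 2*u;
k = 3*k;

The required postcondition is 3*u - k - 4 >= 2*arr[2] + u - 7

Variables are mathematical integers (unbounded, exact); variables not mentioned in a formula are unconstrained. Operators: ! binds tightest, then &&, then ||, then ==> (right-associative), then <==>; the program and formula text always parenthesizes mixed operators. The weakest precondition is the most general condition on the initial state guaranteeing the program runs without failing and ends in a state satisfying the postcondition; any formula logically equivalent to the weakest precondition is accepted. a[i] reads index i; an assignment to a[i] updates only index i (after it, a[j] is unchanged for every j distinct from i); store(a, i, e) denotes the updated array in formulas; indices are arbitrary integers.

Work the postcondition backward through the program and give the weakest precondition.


Working backward. After the program, the postcondition 3*u - k - 4 >= 2*arr[2] + u - 7 must hold; in canonical form it is 2*u >= 2*arr[2] + k - 3.
Before k := 3*k: 2*u >= 2*arr[2] + 3*k - 3
Before arr[3] := 3*k - 2*u: 2*u >= 2*arr[2] + 3*k - 3
Before k := arr[u] + k - 2: 2*u >= 2*arr[2] + 3*arr[u] + 3*k - 9
Answer: WP = 2*u >= 2*arr[2] + 3*arr[u] + 3*k - 9


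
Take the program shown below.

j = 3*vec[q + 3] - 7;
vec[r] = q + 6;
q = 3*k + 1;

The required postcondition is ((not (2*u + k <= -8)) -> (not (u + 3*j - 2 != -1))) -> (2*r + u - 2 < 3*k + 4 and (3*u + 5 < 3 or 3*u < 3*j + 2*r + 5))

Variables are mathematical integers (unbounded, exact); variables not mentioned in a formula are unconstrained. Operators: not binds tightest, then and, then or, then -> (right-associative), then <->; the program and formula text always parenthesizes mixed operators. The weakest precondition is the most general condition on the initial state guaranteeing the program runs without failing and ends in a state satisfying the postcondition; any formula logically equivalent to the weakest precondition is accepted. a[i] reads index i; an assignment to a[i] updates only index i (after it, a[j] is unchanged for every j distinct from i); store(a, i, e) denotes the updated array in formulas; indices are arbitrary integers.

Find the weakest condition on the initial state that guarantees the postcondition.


Working backward. After the program, the postcondition ((not (2*u + k <= -8)) -> (not (u + 3*j - 2 != -1))) -> (2*r + u - 2 < 3*k + 4 and (3*u + 5 < 3 or 3*u < 3*j + 2*r + 5)) must hold; in canonical form it is ((not (k + 2*u <= -8)) -> (not (3*j + u != 1))) -> (2*r + u < 3*k + 6 and (3*u < -2 or 3*u < 3*j + 2*r + 5)).
Before q := 3*k + 1: ((not (k + 2*u <= -8)) -> (not (3*j + u != 1))) -> (2*r + u < 3*k + 6 and (3*u < -2 or 3*u < 3*j + 2*r + 5))
Before vec[r] := q + 6: ((not (k + 2*u <= -8)) -> (not (3*j + u != 1))) -> (2*r + u < 3*k + 6 and (3*u < -2 or 3*u < 3*j + 2*r + 5))
Before j := 3*vec[q + 3] - 7: ((not (k + 2*u <= -8)) -> (not (9*vec[q + 3] + u != 22))) -> (2*r + u < 3*k + 6 and (3*u < -2 or 3*u < 9*vec[q + 3] + 2*r - 16))
Answer: WP = ((not (k + 2*u <= -8)) -> (not (9*vec[q + 3] + u != 22))) -> (2*r + u < 3*k + 6 and (3*u < -2 or 3*u < 9*vec[q + 3] + 2*r - 16))


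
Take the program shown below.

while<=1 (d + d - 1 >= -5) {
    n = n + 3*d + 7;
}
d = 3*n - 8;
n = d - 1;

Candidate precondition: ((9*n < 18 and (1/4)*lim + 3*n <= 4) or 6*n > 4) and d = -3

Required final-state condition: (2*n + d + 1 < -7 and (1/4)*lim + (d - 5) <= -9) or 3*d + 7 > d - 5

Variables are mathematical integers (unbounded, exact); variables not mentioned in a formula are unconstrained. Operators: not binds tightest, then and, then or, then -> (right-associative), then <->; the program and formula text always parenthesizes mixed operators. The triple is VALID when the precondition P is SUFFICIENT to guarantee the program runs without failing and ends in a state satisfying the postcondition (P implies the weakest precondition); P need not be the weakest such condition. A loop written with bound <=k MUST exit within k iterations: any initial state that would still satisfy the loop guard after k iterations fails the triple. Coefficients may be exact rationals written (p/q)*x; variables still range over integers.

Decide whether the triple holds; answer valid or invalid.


Working backward. After the program, the postcondition (2*n + d + 1 < -7 and (1/4)*lim + (d - 5) <= -9) or 3*d + 7 > d - 5 must hold; in canonical form it is (d + 2*n < -8 and d + (1/4)*lim <= -4) or 2*d > -12.
Before n := d - 1: (3*d < -6 and d + (1/4)*lim <= -4) or 2*d > -12
Before d := 3*n - 8: (9*n < 18 and (1/4)*lim + 3*n <= 4) or 6*n > 4
Before the loop (bound <=1), unroll the exhaustion recursion (WP_0 = exit-now case; WP_j = one more guarded iteration, up to j = 1):
  WP_0: (not (2*d >= -4)) and ((9*n < 18 and (1/4)*lim + 3*n <= 4) or 6*n > 4)
  WP_1: (2*d >= -4 -> ((not (2*d >= -4)) and ((27*d + 9*n < -45 and 9*d + (1/4)*lim + 3*n <= -17) or 18*d + 6*n > -38))) and ((not (2*d >= -4)) -> ((9*n < 18 and (1/4)*lim + 3*n <= 4) or 6*n > 4))
So before the loop: (2*d >= -4 -> ((not (2*d >= -4)) and ((27*d + 9*n < -45 and 9*d + (1/4)*lim + 3*n <= -17) or 18*d + 6*n > -38))) and ((not (2*d >= -4)) -> ((9*n < 18 and (1/4)*lim + 3*n <= 4) or 6*n > 4))
The weakest precondition is (2*d >= -4 -> ((not (2*d >= -4)) and ((27*d + 9*n < -45 and 9*d + (1/4)*lim + 3*n <= -17) or 18*d + 6*n > -38))) and ((not (2*d >= -4)) -> ((9*n < 18 and (1/4)*lim + 3*n <= 4) or 6*n > 4)).
Check whether ((9*n < 18 and (1/4)*lim + 3*n <= 4) or 6*n > 4) and d = -3 implies it.
Every state satisfying the precondition satisfies the weakest precondition: the implication holds.
Answer: valid


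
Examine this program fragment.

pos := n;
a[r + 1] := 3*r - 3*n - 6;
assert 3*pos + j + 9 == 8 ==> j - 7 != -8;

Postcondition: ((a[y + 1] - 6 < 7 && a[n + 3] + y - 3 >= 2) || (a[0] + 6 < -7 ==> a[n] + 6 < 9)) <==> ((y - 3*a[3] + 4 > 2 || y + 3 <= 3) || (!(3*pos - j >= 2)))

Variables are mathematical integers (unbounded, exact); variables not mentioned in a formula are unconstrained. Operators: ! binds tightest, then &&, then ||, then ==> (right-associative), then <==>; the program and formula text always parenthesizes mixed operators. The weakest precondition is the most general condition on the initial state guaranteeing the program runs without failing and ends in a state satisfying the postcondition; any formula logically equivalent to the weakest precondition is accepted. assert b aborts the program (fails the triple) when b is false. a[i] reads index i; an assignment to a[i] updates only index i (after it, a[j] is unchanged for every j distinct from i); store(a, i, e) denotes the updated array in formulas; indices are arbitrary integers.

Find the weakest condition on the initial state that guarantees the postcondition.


Working backward. After the program, the postcondition ((a[y + 1] - 6 < 7 && a[n + 3] + y - 3 >= 2) || (a[0] + 6 < -7 ==> a[n] + 6 < 9)) <==> ((y - 3*a[3] + 4 > 2 || y + 3 <= 3) || (!(3*pos - j >= 2))) must hold; in canonical form it is ((a[y + 1] < 13 && a[n + 3] + y >= 5) || (a[0] < -13 ==> a[n] < 3)) <==> (y > 3*a[3] - 2 || y <= 0 || (!(3*pos >= j + 2))).
Before assert 3*pos + j + 9 == 8 ==> j - 7 != -8: (j + 3*pos == -1 ==> j != -1) && (((a[y + 1] < 13 && a[n + 3] + y >= 5) || (a[0] < -13 ==> a[n] < 3)) <==> (y > 3*a[3] - 2 || y <= 0 || (!(3*pos >= j + 2))))
Before a[r + 1] := 3*r - 3*n - 6: (j + 3*pos == -1 ==> j != -1) && (((store(a, r + 1, -3*n + 3*r - 6)[y + 1] < 13 && store(a, r + 1, -3*n + 3*r - 6)[n + 3] + y >= 5) || (store(a, r + 1, -3*n + 3*r - 6)[0] < -13 ==> store(a, r + 1, -3*n + 3*r - 6)[n] < 3)) <==> (y > 3*store(a, r + 1, -3*n + 3*r - 6)[3] - 2 || y <= 0 || (!(3*pos >= j + 2))))
Before pos := n: (j + 3*n == -1 ==> j != -1) && (((store(a, r + 1, -3*n + 3*r - 6)[y + 1] < 13 && store(a, r + 1, -3*n + 3*r - 6)[n + 3] + y >= 5) || (store(a, r + 1, -3*n + 3*r - 6)[0] < -13 ==> store(a, r + 1, -3*n + 3*r - 6)[n] < 3)) <==> (y > 3*store(a, r + 1, -3*n + 3*r - 6)[3] - 2 || y <= 0 || (!(3*n >= j + 2))))
Answer: WP = (j + 3*n == -1 ==> j != -1) && (((store(a, r + 1, -3*n + 3*r - 6)[y + 1] < 13 && store(a, r + 1, -3*n + 3*r - 6)[n + 3] + y >= 5) || (store(a, r + 1, -3*n + 3*r - 6)[0] < -13 ==> store(a, r + 1, -3*n + 3*r - 6)[n] < 3)) <==> (y > 3*store(a, r + 1, -3*n + 3*r - 6)[3] - 2 || y <= 0 || (!(3*n >= j + 2))))


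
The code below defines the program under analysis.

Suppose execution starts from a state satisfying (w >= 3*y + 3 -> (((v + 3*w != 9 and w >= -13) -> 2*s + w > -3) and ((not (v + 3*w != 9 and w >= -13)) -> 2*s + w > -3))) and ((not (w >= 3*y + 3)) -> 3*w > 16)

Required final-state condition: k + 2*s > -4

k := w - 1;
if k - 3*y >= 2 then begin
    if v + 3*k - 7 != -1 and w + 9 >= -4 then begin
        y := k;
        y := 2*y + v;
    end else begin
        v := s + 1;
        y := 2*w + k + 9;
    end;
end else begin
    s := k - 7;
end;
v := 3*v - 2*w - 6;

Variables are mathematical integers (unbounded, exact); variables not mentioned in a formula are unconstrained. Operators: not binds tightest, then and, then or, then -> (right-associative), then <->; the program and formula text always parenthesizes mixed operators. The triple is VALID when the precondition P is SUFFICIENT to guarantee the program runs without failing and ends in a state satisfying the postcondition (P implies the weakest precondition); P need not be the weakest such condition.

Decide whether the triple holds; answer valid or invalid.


Working backward. After the program, k + 2*s > -4 must hold.
Before v := 3*v - 2*w - 6: k + 2*s > -4
Then branch requires ((3*k + v != 6 and w >= -13) -> k + 2*s > -4) and ((not (3*k + v != 6 and w >= -13)) -> k + 2*s > -4); else branch requires 3*k > 10.
Before the if: (k >= 3*y + 2 -> (((3*k + v != 6 and w >= -13) -> k + 2*s > -4) and ((not (3*k + v != 6 and w >= -13)) -> k + 2*s > -4))) and ((not (k >= 3*y + 2)) -> 3*k > 10)
Before k := w - 1: (w >= 3*y + 3 -> (((v + 3*w != 9 and w >= -13) -> 2*s + w > -3) and ((not (v + 3*w != 9 and w >= -13)) -> 2*s + w > -3))) and ((not (w >= 3*y + 3)) -> 3*w > 13)
The weakest precondition is (w >= 3*y + 3 -> (((v + 3*w != 9 and w >= -13) -> 2*s + w > -3) and ((not (v + 3*w != 9 and w >= -13)) -> 2*s + w > -3))) and ((not (w >= 3*y + 3)) -> 3*w > 13).
Check whether (w >= 3*y + 3 -> (((v + 3*w != 9 and w >= -13) -> 2*s + w > -3) and ((not (v + 3*w != 9 and w >= -13)) -> 2*s + w > -3))) and ((not (w >= 3*y + 3)) -> 3*w > 16) implies it.
Every state satisfying the precondition satisfies the weakest precondition: the implication holds.
Answer: valid


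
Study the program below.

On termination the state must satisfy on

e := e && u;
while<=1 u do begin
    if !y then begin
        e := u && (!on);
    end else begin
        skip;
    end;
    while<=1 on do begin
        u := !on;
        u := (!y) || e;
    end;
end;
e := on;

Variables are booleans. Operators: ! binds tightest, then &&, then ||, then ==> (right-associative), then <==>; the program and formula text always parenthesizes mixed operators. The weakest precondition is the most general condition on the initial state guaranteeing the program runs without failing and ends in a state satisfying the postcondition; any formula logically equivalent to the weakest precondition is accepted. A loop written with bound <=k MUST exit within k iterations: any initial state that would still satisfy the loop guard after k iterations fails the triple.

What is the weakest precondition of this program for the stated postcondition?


Working backward. After the program, on must hold.
Before e := on: on
Before the loop (bound <=1), unroll the exhaustion recursion (WP_0 = exit-now case; WP_j = one more guarded iteration, up to j = 1):
  WP_0: (!u) && on
  WP_1: (u ==> (((!y) ==> ((!on) && ((!on) ==> ((!u) && on)))) && (y ==> ((!on) && ((!on) ==> ((!u) && on)))))) && ((!u) ==> on)
So before the loop: (u ==> (((!y) ==> ((!on) && ((!on) ==> ((!u) && on)))) && (y ==> ((!on) && ((!on) ==> ((!u) && on)))))) && ((!u) ==> on)
Before e := e && u: (u ==> (((!y) ==> ((!on) && ((!on) ==> ((!u) && on)))) && (y ==> ((!on) && ((!on) ==> ((!u) && on)))))) && ((!u) ==> on)
Answer: WP = (u ==> (((!y) ==> ((!on) && ((!on) ==> ((!u) && on)))) && (y ==> ((!on) && ((!on) ==> ((!u) && on)))))) && ((!u) ==> on)


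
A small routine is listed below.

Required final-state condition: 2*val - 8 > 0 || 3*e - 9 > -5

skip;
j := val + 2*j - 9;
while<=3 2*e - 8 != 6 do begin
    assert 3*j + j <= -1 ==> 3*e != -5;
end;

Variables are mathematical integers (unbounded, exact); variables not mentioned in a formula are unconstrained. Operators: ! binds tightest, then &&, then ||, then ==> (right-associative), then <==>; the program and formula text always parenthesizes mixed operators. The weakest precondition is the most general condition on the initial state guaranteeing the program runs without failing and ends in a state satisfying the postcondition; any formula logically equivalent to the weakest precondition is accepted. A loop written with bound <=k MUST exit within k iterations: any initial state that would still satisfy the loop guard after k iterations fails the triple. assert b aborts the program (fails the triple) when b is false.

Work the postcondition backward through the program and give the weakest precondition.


Working backward. After the program, the postcondition 2*val - 8 > 0 || 3*e - 9 > -5 must hold; in canonical form it is 2*val > 8 || 3*e > 4.
Before the loop (bound <=3), unroll the exhaustion recursion (WP_0 = exit-now case; WP_j = one more guarded iteration, up to j = 3):
  WP_0: (!(2*e != 14)) && (2*val > 8 || 3*e > 4)
  WP_1: (2*e != 14 ==> ((4*j <= -1 ==> 3*e != -5) && (!(2*e != 14)) && (2*val > 8 || 3*e > 4))) && ((!(2*e != 14)) ==> (2*val > 8 || 3*e > 4))
  WP_2: (2*e != 14 ==> ((4*j <= -1 ==> 3*e != -5) && (2*e != 14 ==> ((4*j <= -1 ==> 3*e != -5) && (!(2*e != 14)) && (2*val > 8 || 3*e > 4))) && ((!(2*e != 14)) ==> (2*val > 8 || 3*e > 4)))) && ((!(2*e != 14)) ==> (2*val > 8 || 3*e > 4))
  WP_3: (2*e != 14 ==> ((4*j <= -1 ==> 3*e != -5) && (2*e != 14 ==> ((4*j <= -1 ==> 3*e != -5) && (2*e != 14 ==> ((4*j <= -1 ==> 3*e != -5) && (!(2*e != 14)) && (2*val > 8 || 3*e > 4))) && ((!(2*e != 14)) ==> (2*val > 8 || 3*e > 4)))) && ((!(2*e != 14)) ==> (2*val > 8 || 3*e > 4)))) && ((!(2*e != 14)) ==> (2*val > 8 || 3*e > 4))
So before the loop: (2*e != 14 ==> ((4*j <= -1 ==> 3*e != -5) && (2*e != 14 ==> ((4*j <= -1 ==> 3*e != -5) && (2*e != 14 ==> ((4*j <= -1 ==> 3*e != -5) && (!(2*e != 14)) && (2*val > 8 || 3*e > 4))) && ((!(2*e != 14)) ==> (2*val > 8 || 3*e > 4)))) && ((!(2*e != 14)) ==> (2*val > 8 || 3*e > 4)))) && ((!(2*e != 14)) ==> (2*val > 8 || 3*e > 4))
Before j := val + 2*j - 9: (2*e != 14 ==> ((8*j + 4*val <= 35 ==> 3*e != -5) && (2*e != 14 ==> ((8*j + 4*val <= 35 ==> 3*e != -5) && (2*e != 14 ==> ((8*j + 4*val <= 35 ==> 3*e != -5) && (!(2*e != 14)) && (2*val > 8 || 3*e > 4))) && ((!(2*e != 14)) ==> (2*val > 8 || 3*e > 4)))) && ((!(2*e != 14)) ==> (2*val > 8 || 3*e > 4)))) && ((!(2*e != 14)) ==> (2*val > 8 || 3*e > 4))
Before skip: (2*e != 14 ==> ((8*j + 4*val <= 35 ==> 3*e != -5) && (2*e != 14 ==> ((8*j + 4*val <= 35 ==> 3*e != -5) && (2*e != 14 ==> ((8*j + 4*val <= 35 ==> 3*e != -5) && (!(2*e != 14)) && (2*val > 8 || 3*e > 4))) && ((!(2*e != 14)) ==> (2*val > 8 || 3*e > 4)))) && ((!(2*e != 14)) ==> (2*val > 8 || 3*e > 4)))) && ((!(2*e != 14)) ==> (2*val > 8 || 3*e > 4))
Answer: WP = (2*e != 14 ==> ((8*j + 4*val <= 35 ==> 3*e != -5) && (2*e != 14 ==> ((8*j + 4*val <= 35 ==> 3*e != -5) && (2*e != 14 ==> ((8*j + 4*val <= 35 ==> 3*e != -5) && (!(2*e != 14)) && (2*val > 8 || 3*e > 4))) && ((!(2*e != 14)) ==> (2*val > 8 || 3*e > 4)))) && ((!(2*e != 14)) ==> (2*val > 8 || 3*e > 4)))) && ((!(2*e != 14)) ==> (2*val > 8 || 3*e > 4))


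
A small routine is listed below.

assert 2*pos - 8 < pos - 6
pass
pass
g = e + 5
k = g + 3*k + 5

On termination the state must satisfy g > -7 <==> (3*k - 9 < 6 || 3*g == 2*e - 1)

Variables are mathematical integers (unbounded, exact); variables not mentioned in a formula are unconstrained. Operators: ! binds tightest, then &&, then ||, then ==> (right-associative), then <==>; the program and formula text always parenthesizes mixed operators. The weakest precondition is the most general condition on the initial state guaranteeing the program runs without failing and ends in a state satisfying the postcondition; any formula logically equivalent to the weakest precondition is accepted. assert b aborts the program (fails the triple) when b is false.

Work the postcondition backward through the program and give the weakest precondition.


Working backward. After the program, the postcondition g > -7 <==> (3*k - 9 < 6 || 3*g == 2*e - 1) must hold; in canonical form it is g > -7 <==> (3*k < 15 || 3*g == 2*e - 1).
Before k := g + 3*k + 5: g > -7 <==> (3*g + 9*k < 0 || 3*g == 2*e - 1)
Before g := e + 5: e > -12 <==> (3*e + 9*k < -15 || e == -16)
Before skip: e > -12 <==> (3*e + 9*k < -15 || e == -16)
Before skip: e > -12 <==> (3*e + 9*k < -15 || e == -16)
Before assert 2*pos - 8 < pos - 6: pos < 2 && (e > -12 <==> (3*e + 9*k < -15 || e == -16))
Answer: WP = pos < 2 && (e > -12 <==> (3*e + 9*k < -15 || e == -16))


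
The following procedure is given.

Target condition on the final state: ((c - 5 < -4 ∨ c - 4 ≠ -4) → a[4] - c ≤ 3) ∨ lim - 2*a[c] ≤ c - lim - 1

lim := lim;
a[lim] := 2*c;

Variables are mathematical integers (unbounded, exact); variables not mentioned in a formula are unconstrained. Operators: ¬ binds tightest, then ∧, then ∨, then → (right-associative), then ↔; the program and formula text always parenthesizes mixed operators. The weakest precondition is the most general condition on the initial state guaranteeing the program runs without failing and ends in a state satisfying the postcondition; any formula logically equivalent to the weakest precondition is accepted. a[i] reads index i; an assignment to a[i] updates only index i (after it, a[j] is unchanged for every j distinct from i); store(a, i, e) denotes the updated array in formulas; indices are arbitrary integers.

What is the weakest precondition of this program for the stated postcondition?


Working backward. After the program, the postcondition ((c - 5 < -4 ∨ c - 4 ≠ -4) → a[4] - c ≤ 3) ∨ lim - 2*a[c] ≤ c - lim - 1 must hold; in canonical form it is ((c < 1 ∨ c ≠ 0) → a[4] ≤ c + 3) ∨ 2*lim ≤ 2*a[c] + c - 1.
Before a[lim] := 2*c: ((c < 1 ∨ c ≠ 0) → store(a, lim, 2*c)[4] ≤ c + 3) ∨ 2*lim ≤ 2*store(a, lim, 2*c)[c] + c - 1
Before lim := lim: ((c < 1 ∨ c ≠ 0) → store(a, lim, 2*c)[4] ≤ c + 3) ∨ 2*lim ≤ 2*store(a, lim, 2*c)[c] + c - 1
Answer: WP = ((c < 1 ∨ c ≠ 0) → store(a, lim, 2*c)[4] ≤ c + 3) ∨ 2*lim ≤ 2*store(a, lim, 2*c)[c] + c - 1


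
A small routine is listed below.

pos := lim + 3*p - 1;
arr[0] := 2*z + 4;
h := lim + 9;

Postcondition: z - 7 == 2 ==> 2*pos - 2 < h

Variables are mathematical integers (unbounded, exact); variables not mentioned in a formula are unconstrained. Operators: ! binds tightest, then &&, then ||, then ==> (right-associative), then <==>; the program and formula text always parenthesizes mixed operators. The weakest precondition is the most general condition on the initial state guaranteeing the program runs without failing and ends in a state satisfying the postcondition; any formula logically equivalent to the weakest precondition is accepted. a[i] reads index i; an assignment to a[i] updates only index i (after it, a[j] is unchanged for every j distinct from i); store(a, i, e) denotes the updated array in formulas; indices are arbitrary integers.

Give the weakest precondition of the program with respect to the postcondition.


Working backward. After the program, the postcondition z - 7 == 2 ==> 2*pos - 2 < h must hold; in canonical form it is z == 9 ==> 2*pos < h + 2.
Before h := lim + 9: z == 9 ==> 2*pos < lim + 11
Before arr[0] := 2*z + 4: z == 9 ==> 2*pos < lim + 11
Before pos := lim + 3*p - 1: z == 9 ==> lim + 6*p < 13
Answer: WP = z == 9 ==> lim + 6*p < 13


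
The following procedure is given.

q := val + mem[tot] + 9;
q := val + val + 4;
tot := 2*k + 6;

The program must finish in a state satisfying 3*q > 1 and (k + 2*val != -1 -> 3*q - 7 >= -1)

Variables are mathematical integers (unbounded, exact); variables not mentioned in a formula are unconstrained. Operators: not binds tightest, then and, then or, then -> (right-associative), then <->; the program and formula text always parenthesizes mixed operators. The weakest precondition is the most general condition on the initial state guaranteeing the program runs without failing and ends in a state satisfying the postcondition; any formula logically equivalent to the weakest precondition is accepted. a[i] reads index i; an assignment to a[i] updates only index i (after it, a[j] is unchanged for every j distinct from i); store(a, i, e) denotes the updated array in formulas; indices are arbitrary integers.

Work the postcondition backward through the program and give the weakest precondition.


Working backward. After the program, the postcondition 3*q > 1 and (k + 2*val != -1 -> 3*q - 7 >= -1) must hold; in canonical form it is 3*q > 1 and (k + 2*val != -1 -> 3*q >= 6).
Before tot := 2*k + 6: 3*q > 1 and (k + 2*val != -1 -> 3*q >= 6)
Before q := val + val + 4: 6*val > -11 and (k + 2*val != -1 -> 6*val >= -6)
Before q := val + mem[tot] + 9: 6*val > -11 and (k + 2*val != -1 -> 6*val >= -6)
Answer: WP = 6*val > -11 and (k + 2*val != -1 -> 6*val >= -6)


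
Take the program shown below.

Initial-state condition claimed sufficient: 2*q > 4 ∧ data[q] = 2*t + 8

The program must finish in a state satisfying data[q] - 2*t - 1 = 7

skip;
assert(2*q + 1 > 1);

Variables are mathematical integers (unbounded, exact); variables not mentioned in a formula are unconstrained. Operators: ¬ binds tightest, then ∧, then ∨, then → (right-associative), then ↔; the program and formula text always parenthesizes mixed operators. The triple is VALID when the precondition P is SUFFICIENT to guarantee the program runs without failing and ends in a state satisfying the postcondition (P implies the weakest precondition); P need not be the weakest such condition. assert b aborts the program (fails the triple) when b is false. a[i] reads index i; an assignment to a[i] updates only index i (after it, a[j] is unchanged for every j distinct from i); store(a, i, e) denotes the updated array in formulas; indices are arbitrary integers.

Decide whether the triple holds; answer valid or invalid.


Working backward. After the program, the postcondition data[q] - 2*t - 1 = 7 must hold; in canonical form it is data[q] = 2*t + 8.
Before assert 2*q + 1 > 1: 2*q > 0 ∧ data[q] = 2*t + 8
Before skip: 2*q > 0 ∧ data[q] = 2*t + 8
The weakest precondition is 2*q > 0 ∧ data[q] = 2*t + 8.
Check whether 2*q > 4 ∧ data[q] = 2*t + 8 implies it.
Every state satisfying the precondition satisfies the weakest precondition: the implication holds.
Answer: valid


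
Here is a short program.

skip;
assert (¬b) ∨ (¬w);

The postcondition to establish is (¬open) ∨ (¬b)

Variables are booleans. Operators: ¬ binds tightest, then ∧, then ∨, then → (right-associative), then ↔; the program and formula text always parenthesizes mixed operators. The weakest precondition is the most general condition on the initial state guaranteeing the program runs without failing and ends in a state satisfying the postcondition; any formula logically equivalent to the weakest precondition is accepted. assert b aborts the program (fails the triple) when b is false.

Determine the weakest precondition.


Working backward. After the program, (¬open) ∨ (¬b) must hold.
Before assert (¬b) ∨ (¬w): ((¬b) ∨ (¬w)) ∧ ((¬open) ∨ (¬b))
Before skip: ((¬b) ∨ (¬w)) ∧ ((¬open) ∨ (¬b))
Answer: WP = ((¬b) ∨ (¬w)) ∧ ((¬open) ∨ (¬b))


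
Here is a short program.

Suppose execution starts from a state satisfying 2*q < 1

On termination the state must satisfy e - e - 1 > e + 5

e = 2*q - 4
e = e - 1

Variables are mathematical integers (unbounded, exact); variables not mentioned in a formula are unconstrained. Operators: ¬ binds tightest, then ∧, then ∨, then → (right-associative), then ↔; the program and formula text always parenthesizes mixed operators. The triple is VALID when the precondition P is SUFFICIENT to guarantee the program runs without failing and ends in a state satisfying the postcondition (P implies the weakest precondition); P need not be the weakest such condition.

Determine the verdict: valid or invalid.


Working backward. After the program, the postcondition e - e - 1 > e + 5 must hold; in canonical form it is e < -6.
Before e := e - 1: e < -5
Before e := 2*q - 4: 2*q < -1
The weakest precondition is 2*q < -1.
Check whether 2*q < 1 implies it.
Countermodel: at the initial state q = 0, the precondition holds but the weakest precondition fails.
Answer: invalid


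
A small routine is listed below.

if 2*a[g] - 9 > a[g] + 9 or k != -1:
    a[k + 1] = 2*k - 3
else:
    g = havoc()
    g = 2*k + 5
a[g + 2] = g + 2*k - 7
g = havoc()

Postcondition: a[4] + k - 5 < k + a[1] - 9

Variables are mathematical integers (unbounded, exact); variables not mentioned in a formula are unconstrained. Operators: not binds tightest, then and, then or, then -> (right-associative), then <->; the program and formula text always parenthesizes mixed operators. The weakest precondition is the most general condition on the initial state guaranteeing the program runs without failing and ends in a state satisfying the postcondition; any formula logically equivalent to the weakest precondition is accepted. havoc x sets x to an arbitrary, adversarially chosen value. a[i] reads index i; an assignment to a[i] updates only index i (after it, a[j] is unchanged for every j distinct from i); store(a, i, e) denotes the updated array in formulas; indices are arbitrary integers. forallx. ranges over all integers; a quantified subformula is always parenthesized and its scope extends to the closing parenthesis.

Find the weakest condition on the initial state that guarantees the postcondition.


Working backward. After the program, the postcondition a[4] + k - 5 < k + a[1] - 9 must hold; in canonical form it is a[4] < a[1] - 4.
Before havoc g: a[4] < a[1] - 4
Before a[g + 2] := g + 2*k - 7: store(a, g + 2, g + 2*k - 7)[4] < store(a, g + 2, g + 2*k - 7)[1] - 4
Then branch requires store(store(a, k + 1, 2*k - 3), g + 2, g + 2*k - 7)[4] < store(store(a, k + 1, 2*k - 3), g + 2, g + 2*k - 7)[1] - 4; else branch requires store(a, 2*k + 7, 4*k - 2)[4] < store(a, 2*k + 7, 4*k - 2)[1] - 4.
Before the if: ((a[g] > 18 or k != -1) -> store(store(a, k + 1, 2*k - 3), g + 2, g + 2*k - 7)[4] < store(store(a, k + 1, 2*k - 3), g + 2, g + 2*k - 7)[1] - 4) and ((not (a[g] > 18 or k != -1)) -> store(a, 2*k + 7, 4*k - 2)[4] < store(a, 2*k + 7, 4*k - 2)[1] - 4)
Answer: WP = ((a[g] > 18 or k != -1) -> store(store(a, k + 1, 2*k - 3), g + 2, g + 2*k - 7)[4] < store(store(a, k + 1, 2*k - 3), g + 2, g + 2*k - 7)[1] - 4) and ((not (a[g] > 18 or k != -1)) -> store(a, 2*k + 7, 4*k - 2)[4] < store(a, 2*k + 7, 4*k - 2)[1] - 4)


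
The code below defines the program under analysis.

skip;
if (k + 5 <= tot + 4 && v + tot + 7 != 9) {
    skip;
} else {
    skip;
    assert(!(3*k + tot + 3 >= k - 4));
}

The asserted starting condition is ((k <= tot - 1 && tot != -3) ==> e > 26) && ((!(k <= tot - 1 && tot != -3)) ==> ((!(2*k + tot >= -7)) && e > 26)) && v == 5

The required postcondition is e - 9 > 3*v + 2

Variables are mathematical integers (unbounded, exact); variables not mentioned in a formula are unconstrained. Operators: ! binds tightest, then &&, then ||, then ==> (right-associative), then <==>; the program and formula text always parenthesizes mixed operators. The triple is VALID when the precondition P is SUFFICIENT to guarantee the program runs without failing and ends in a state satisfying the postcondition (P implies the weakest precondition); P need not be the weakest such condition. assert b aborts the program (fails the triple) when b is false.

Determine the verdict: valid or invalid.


Working backward. After the program, the postcondition e - 9 > 3*v + 2 must hold; in canonical form it is e > 3*v + 11.
Then branch requires e > 3*v + 11; else branch requires (!(2*k + tot >= -7)) && e > 3*v + 11.
Before the if: ((k <= tot - 1 && tot + v != 2) ==> e > 3*v + 11) && ((!(k <= tot - 1 && tot + v != 2)) ==> ((!(2*k + tot >= -7)) && e > 3*v + 11))
Before skip: ((k <= tot - 1 && tot + v != 2) ==> e > 3*v + 11) && ((!(k <= tot - 1 && tot + v != 2)) ==> ((!(2*k + tot >= -7)) && e > 3*v + 11))
The weakest precondition is ((k <= tot - 1 && tot + v != 2) ==> e > 3*v + 11) && ((!(k <= tot - 1 && tot + v != 2)) ==> ((!(2*k + tot >= -7)) && e > 3*v + 11)).
Check whether ((k <= tot - 1 && tot != -3) ==> e > 26) && ((!(k <= tot - 1 && tot != -3)) ==> ((!(2*k + tot >= -7)) && e > 26)) && v == 5 implies it.
Every state satisfying the precondition satisfies the weakest precondition: the implication holds.
Answer: valid


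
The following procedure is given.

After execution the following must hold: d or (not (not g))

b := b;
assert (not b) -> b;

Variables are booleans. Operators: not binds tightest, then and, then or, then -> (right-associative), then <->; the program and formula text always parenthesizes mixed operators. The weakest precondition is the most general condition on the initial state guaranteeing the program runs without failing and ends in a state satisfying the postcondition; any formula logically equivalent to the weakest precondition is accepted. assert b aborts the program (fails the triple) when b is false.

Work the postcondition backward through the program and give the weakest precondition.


Working backward. After the program, the postcondition d or (not (not g)) must hold; in canonical form it is d or g.
Before assert (not b) -> b: ((not b) -> b) and (d or g)
Before b := b: ((not b) -> b) and (d or g)
Answer: WP = ((not b) -> b) and (d or g)


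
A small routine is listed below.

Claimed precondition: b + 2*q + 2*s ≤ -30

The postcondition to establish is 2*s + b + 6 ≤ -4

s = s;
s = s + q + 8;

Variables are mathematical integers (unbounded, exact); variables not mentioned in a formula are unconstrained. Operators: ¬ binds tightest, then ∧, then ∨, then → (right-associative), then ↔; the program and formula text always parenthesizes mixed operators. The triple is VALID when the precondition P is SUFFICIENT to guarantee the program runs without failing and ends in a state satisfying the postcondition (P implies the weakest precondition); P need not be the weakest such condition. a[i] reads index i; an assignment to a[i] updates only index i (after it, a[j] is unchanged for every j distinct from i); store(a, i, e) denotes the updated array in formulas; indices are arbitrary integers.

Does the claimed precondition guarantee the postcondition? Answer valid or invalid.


Working backward. After the program, the postcondition 2*s + b + 6 ≤ -4 must hold; in canonical form it is b + 2*s ≤ -10.
Before s := s + q + 8: b + 2*q + 2*s ≤ -26
Before s := s: b + 2*q + 2*s ≤ -26
The weakest precondition is b + 2*q + 2*s ≤ -26.
Check whether b + 2*q + 2*s ≤ -30 implies it.
Every state satisfying the precondition satisfies the weakest precondition: the implication holds.
Answer: valid


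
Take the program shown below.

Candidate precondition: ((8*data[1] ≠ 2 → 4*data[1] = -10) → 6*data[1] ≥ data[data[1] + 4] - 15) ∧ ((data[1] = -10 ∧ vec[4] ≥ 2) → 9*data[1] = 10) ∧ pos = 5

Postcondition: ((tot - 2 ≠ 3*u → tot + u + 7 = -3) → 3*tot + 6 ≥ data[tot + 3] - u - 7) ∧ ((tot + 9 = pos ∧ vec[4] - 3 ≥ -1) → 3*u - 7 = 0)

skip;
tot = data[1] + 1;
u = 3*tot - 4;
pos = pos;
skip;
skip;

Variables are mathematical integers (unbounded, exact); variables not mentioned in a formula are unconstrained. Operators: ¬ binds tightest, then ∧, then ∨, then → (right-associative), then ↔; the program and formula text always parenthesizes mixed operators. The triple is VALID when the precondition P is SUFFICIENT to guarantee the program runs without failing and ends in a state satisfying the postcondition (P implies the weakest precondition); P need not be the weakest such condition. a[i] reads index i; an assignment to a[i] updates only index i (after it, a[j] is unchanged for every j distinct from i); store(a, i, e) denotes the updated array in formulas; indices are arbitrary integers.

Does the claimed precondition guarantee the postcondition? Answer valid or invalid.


Working backward. After the program, the postcondition ((tot - 2 ≠ 3*u → tot + u + 7 = -3) → 3*tot + 6 ≥ data[tot + 3] - u - 7) ∧ ((tot + 9 = pos ∧ vec[4] - 3 ≥ -1) → 3*u - 7 = 0) must hold; in canonical form it is ((tot ≠ 3*u + 2 → tot + u = -10) → 3*tot + u ≥ data[tot + 3] - 13) ∧ ((tot = pos - 9 ∧ vec[4] ≥ 2) → 3*u = 7).
Before skip: ((tot ≠ 3*u + 2 → tot + u = -10) → 3*tot + u ≥ data[tot + 3] - 13) ∧ ((tot = pos - 9 ∧ vec[4] ≥ 2) → 3*u = 7)
Before skip: ((tot ≠ 3*u + 2 → tot + u = -10) → 3*tot + u ≥ data[tot + 3] - 13) ∧ ((tot = pos - 9 ∧ vec[4] ≥ 2) → 3*u = 7)
Before pos := pos: ((tot ≠ 3*u + 2 → tot + u = -10) → 3*tot + u ≥ data[tot + 3] - 13) ∧ ((tot = pos - 9 ∧ vec[4] ≥ 2) → 3*u = 7)
Before u := 3*tot - 4: ((8*tot ≠ 10 → 4*tot = -6) → 6*tot ≥ data[tot + 3] - 9) ∧ ((tot = pos - 9 ∧ vec[4] ≥ 2) → 9*tot = 19)
Before tot := data[1] + 1: ((8*data[1] ≠ 2 → 4*data[1] = -10) → 6*data[1] ≥ data[data[1] + 4] - 15) ∧ ((data[1] = pos - 10 ∧ vec[4] ≥ 2) → 9*data[1] = 10)
Before skip: ((8*data[1] ≠ 2 → 4*data[1] = -10) → 6*data[1] ≥ data[data[1] + 4] - 15) ∧ ((data[1] = pos - 10 ∧ vec[4] ≥ 2) → 9*data[1] = 10)
The weakest precondition is ((8*data[1] ≠ 2 → 4*data[1] = -10) → 6*data[1] ≥ data[data[1] + 4] - 15) ∧ ((data[1] = pos - 10 ∧ vec[4] ≥ 2) → 9*data[1] = 10).
Check whether ((8*data[1] ≠ 2 → 4*data[1] = -10) → 6*data[1] ≥ data[data[1] + 4] - 15) ∧ ((data[1] = -10 ∧ vec[4] ≥ 2) → 9*data[1] = 10) ∧ pos = 5 implies it.
Countermodel: at the initial state data = {[-1] = -5, [1] = -5, [4] = -5, elsewhere -5}, pos = 5, vec = {[-1] = 2, [1] = 2, [4] = 2, elsewhere 2}, the precondition holds but the weakest precondition fails.
Answer: invalid


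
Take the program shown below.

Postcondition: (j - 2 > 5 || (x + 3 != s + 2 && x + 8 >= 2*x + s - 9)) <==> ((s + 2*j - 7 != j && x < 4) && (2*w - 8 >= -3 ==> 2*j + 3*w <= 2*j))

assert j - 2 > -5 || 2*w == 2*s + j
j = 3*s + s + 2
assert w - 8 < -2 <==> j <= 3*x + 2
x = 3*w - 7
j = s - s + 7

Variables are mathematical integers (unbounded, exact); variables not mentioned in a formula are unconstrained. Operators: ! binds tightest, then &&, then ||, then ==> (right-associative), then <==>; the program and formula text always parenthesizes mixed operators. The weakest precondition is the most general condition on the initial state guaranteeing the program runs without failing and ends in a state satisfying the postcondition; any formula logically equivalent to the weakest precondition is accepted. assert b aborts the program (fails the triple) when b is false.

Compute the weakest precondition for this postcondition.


Working backward. After the program, the postcondition (j - 2 > 5 || (x + 3 != s + 2 && x + 8 >= 2*x + s - 9)) <==> ((s + 2*j - 7 != j && x < 4) && (2*w - 8 >= -3 ==> 2*j + 3*w <= 2*j)) must hold; in canonical form it is (j > 7 || (x != s - 1 && s + x <= 17)) <==> (j + s != 7 && x < 4 && (2*w >= 5 ==> 3*w <= 0)).
Before j := s - s + 7: (x != s - 1 && s + x <= 17) <==> (s != 0 && x < 4 && (2*w >= 5 ==> 3*w <= 0))
Before x := 3*w - 7: (3*w != s + 6 && s + 3*w <= 24) <==> (s != 0 && 3*w < 11 && (2*w >= 5 ==> 3*w <= 0))
Before assert w - 8 < -2 <==> j <= 3*x + 2: (w < 6 <==> j <= 3*x + 2) && ((3*w != s + 6 && s + 3*w <= 24) <==> (s != 0 && 3*w < 11 && (2*w >= 5 ==> 3*w <= 0)))
Before j := 3*s + s + 2: (w < 6 <==> 4*s <= 3*x) && ((3*w != s + 6 && s + 3*w <= 24) <==> (s != 0 && 3*w < 11 && (2*w >= 5 ==> 3*w <= 0)))
Before assert j - 2 > -5 || 2*w == 2*s + j: (j > -3 || 2*w == j + 2*s) && (w < 6 <==> 4*s <= 3*x) && ((3*w != s + 6 && s + 3*w <= 24) <==> (s != 0 && 3*w < 11 && (2*w >= 5 ==> 3*w <= 0)))
Answer: WP = (j > -3 || 2*w == j + 2*s) && (w < 6 <==> 4*s <= 3*x) && ((3*w != s + 6 && s + 3*w <= 24) <==> (s != 0 && 3*w < 11 && (2*w >= 5 ==> 3*w <= 0)))


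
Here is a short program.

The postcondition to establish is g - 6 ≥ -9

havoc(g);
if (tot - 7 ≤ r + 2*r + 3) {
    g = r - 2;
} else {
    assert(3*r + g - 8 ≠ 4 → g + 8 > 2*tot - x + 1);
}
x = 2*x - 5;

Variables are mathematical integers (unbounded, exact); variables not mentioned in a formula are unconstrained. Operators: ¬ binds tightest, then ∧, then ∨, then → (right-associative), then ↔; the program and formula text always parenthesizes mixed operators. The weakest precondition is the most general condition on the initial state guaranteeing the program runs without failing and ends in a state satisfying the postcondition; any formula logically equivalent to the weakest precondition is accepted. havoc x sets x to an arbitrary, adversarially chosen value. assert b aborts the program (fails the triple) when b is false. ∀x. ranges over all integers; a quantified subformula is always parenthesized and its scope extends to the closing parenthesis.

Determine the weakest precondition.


Working backward. After the program, the postcondition g - 6 ≥ -9 must hold; in canonical form it is g ≥ -3.
Before x := 2*x - 5: g ≥ -3
Then branch requires r ≥ -1; else branch requires (g + 3*r ≠ 12 → g + x > 2*tot - 7) ∧ g ≥ -3.
Before the if: (tot ≤ 3*r + 10 → r ≥ -1) ∧ ((¬(tot ≤ 3*r + 10)) → ((g + 3*r ≠ 12 → g + x > 2*tot - 7) ∧ g ≥ -3))
Before havoc g: ∀g_1. ((tot ≤ 3*r + 10 → r ≥ -1) ∧ ((¬(tot ≤ 3*r + 10)) → ((g_1 + 3*r ≠ 12 → g_1 + x > 2*tot - 7) ∧ g_1 ≥ -3)))
Answer: WP = ∀g_1. ((tot ≤ 3*r + 10 → r ≥ -1) ∧ ((¬(tot ≤ 3*r + 10)) → ((g_1 + 3*r ≠ 12 → g_1 + x > 2*tot - 7) ∧ g_1 ≥ -3)))


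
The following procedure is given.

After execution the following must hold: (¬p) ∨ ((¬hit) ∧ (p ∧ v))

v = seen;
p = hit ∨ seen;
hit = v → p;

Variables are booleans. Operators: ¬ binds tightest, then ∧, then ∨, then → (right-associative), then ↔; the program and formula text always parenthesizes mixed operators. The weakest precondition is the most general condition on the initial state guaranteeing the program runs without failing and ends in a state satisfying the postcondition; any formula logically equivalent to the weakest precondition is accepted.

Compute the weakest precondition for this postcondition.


Working backward. After the program, the postcondition (¬p) ∨ ((¬hit) ∧ (p ∧ v)) must hold; in canonical form it is (¬p) ∨ ((¬hit) ∧ p ∧ v).
Before hit := v → p: (¬p) ∨ ((¬(v → p)) ∧ p ∧ v)
Before p := hit ∨ seen: (¬(hit ∨ seen)) ∨ ((¬(v → (hit ∨ seen))) ∧ (hit ∨ seen) ∧ v)
Before v := seen: (¬(hit ∨ seen)) ∨ ((¬(seen → (hit ∨ seen))) ∧ (hit ∨ seen) ∧ seen)
Answer: WP = (¬(hit ∨ seen)) ∨ ((¬(seen → (hit ∨ seen))) ∧ (hit ∨ seen) ∧ seen)


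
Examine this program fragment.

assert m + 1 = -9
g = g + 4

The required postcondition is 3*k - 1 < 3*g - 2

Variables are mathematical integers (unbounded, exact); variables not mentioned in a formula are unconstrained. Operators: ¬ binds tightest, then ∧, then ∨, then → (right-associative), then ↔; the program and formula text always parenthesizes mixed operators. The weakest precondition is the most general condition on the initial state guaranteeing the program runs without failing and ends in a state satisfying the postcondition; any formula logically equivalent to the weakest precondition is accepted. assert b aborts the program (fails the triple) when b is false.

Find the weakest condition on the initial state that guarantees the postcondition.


Working backward. After the program, the postcondition 3*k - 1 < 3*g - 2 must hold; in canonical form it is 3*k < 3*g - 1.
Before g := g + 4: 3*k < 3*g + 11
Before assert m + 1 = -9: m = -10 ∧ 3*k < 3*g + 11
Answer: WP = m = -10 ∧ 3*k < 3*g + 11
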